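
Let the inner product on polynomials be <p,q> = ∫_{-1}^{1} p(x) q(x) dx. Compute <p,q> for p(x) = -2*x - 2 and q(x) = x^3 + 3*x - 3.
<p,q> = 36/5

Expand the product: p(x)·q(x) = -2*x^4 - 2*x^3 - 6*x^2 + 6.
∫_{-1}^{1} of each monomial x^k gives [2/(k+1) if k even, 0 if k odd]. Integrating term-by-term (or equivalently evaluating the antiderivative F(x) = -2*x^5/5 - x^4/2 - 2*x^3 + 6*x at the endpoints):
  F(1) − F(−1) = 31/10 − (-41/10) = 36/5.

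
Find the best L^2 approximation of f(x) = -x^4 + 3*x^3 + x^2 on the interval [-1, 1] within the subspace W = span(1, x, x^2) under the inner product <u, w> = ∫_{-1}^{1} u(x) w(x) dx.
g(x) = x^2/7 + 9*x/5 + 3/35

The best approximation g ∈ W is the orthogonal projection of f onto W. Writing g = a_0 + a_1 x + a_2 x^2, the coefficients solve the normal equations G · a = b where
  G_{ij} = <φ_i, φ_j> and b_i = <f, φ_i>, with φ_0 = 1, φ_1 = x, φ_2 = x^2.
G =
  [2, 0, 2/3]
  [0, 2/3, 0]
  [2/3, 0, 2/5],
b = (4/15, 6/5, 4/35).
Solving gives a_0 = 3/35, a_1 = 9/5, a_2 = 1/7, so
  g(x) = x^2/7 + 9*x/5 + 3/35.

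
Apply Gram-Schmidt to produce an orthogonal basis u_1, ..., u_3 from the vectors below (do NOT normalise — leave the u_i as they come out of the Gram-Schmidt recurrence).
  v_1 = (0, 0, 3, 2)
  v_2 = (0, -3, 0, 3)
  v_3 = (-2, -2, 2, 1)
Orthogonal basis:
  u_1 = (0, 0, 3, 2)
  u_2 = (0, -3, -18/13, 27/13)
  u_3 = (-2, -21/22, 7/11, -21/22)

Apply the Gram-Schmidt recurrence
  u_1 = v_1
  u_i = v_i − Σ_{j<i} ((v_i · u_j) / (u_j · u_j)) · u_j.

Step by step this gives:
  u_1 = (0, 0, 3, 2)
  u_2 = (0, -3, -18/13, 27/13)
  u_3 = (-2, -21/22, 7/11, -21/22)

Orthogonality check:
  u_2 · u_1 = 0 (should be 0)
  u_3 · u_1 = 0 (should be 0)
  u_3 · u_2 = 0 (should be 0)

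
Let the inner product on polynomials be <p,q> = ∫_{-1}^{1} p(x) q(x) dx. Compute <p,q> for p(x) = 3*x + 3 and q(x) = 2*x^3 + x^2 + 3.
<p,q> = 112/5

Expand the product: p(x)·q(x) = 6*x^4 + 9*x^3 + 3*x^2 + 9*x + 9.
∫_{-1}^{1} of each monomial x^k gives [2/(k+1) if k even, 0 if k odd]. Integrating term-by-term (or equivalently evaluating the antiderivative F(x) = 6*x^5/5 + 9*x^4/4 + x^3 + 9*x^2/2 + 9*x at the endpoints):
  F(1) − F(−1) = 359/20 − (-89/20) = 112/5.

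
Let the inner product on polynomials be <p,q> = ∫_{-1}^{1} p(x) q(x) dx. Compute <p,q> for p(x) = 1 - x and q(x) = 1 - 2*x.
<p,q> = 10/3

Expand the product: p(x)·q(x) = 2*x^2 - 3*x + 1.
∫_{-1}^{1} of each monomial x^k gives [2/(k+1) if k even, 0 if k odd]. Integrating term-by-term (or equivalently evaluating the antiderivative F(x) = 2*x^3/3 - 3*x^2/2 + x at the endpoints):
  F(1) − F(−1) = 1/6 − (-19/6) = 10/3.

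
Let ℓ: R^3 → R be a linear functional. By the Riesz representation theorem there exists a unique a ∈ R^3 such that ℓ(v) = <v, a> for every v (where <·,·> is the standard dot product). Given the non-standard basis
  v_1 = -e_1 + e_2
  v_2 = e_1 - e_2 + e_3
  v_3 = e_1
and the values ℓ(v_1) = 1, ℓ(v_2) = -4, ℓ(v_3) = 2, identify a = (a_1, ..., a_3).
a = (2, 3, -3)

Write a = (a_1, ..., a_3) in the standard basis. For each basis vector v_i, ℓ(v_i) = <v_i, a> is a linear equation in the a_j's. Collect the n equations into a matrix system V a = ℓ, where row i of V is v_i (expressed in the standard basis). Since V is invertible (lower-triangular with 1s on the diagonal, up to permutation), solve by back-substitution:
  V =
[[-1, 1, 0],
 [1, -1, 1],
 [1, 0, 0]]
  V a = (1, -4, 2)
Solving gives a = (2, 3, -3).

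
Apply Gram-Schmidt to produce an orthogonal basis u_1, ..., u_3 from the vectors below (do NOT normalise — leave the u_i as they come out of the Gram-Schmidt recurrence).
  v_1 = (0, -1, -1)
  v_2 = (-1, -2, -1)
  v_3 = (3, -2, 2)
Orthogonal basis:
  u_1 = (0, -1, -1)
  u_2 = (-1, -1/2, 1/2)
  u_3 = (7/3, -7/3, 7/3)

Apply the Gram-Schmidt recurrence
  u_1 = v_1
  u_i = v_i − Σ_{j<i} ((v_i · u_j) / (u_j · u_j)) · u_j.

Step by step this gives:
  u_1 = (0, -1, -1)
  u_2 = (-1, -1/2, 1/2)
  u_3 = (7/3, -7/3, 7/3)

Orthogonality check:
  u_2 · u_1 = 0 (should be 0)
  u_3 · u_1 = 0 (should be 0)
  u_3 · u_2 = 0 (should be 0)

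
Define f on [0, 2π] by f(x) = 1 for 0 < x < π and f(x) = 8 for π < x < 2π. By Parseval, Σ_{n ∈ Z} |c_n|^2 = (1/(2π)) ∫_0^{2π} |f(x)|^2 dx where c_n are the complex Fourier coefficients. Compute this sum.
Σ |c_n|^2 = 65/2

Parseval equates the L^2 energy of f (normalised by 1/(2π)) with the ℓ^2 sum of its Fourier coefficients: (1/(2π)) ∫_0^{2π} |f|^2 = Σ |c_n|^2.
Compute the left side: (1/(2π)) [∫_0^π 1^2 dx + ∫_π^{2π} 8^2 dx] = (1/(2π)) · (1π + 64π) = (1 + 64)/2 = 65/2.
So Σ_{n ∈ Z} |c_n|^2 = 65/2.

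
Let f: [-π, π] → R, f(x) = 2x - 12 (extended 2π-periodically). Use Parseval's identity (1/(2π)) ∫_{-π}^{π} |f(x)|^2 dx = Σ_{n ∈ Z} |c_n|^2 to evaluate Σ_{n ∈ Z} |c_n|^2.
Σ |c_n|^2 = 4π^2/3 + 144

Expand and integrate term by term over [-π, π]:
  ∫ (2x)^2 dx = 4·(2π^3/3); ∫ 2·2·(-12)·x dx = 0 (odd integrand); ∫ (-12)^2 dx = 144·2π.
So (1/(2π)) ∫_{-π}^{π} (2x - 12)^2 dx = 4π^2/3 + 144 = 4π^2/3 + 144.
Parseval ⇒ Σ |c_n|^2 = 4π^2/3 + 144.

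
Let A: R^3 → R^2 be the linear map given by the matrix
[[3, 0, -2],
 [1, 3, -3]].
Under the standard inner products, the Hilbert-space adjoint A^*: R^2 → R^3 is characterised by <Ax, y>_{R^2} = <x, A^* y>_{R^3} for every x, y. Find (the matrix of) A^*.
A^* = A^T =
[[3, 1],
 [0, 3],
 [-2, -3]]

For real matrices with standard dot products, the defining identity <Ax, y> = <x, A^* y> gives (Ax)^T y = x^T (A^*) y, i.e. x^T A^T y = x^T (A^*) y. Since this holds for all x, y, we must have A^* = A^T. Therefore
A^* =
[[3, 1],
 [0, 3],
 [-2, -3]].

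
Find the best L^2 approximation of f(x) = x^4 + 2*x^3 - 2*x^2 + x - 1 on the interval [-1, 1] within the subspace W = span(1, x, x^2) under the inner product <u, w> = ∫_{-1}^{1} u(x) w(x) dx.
g(x) = -8*x^2/7 + 11*x/5 - 38/35

The best approximation g ∈ W is the orthogonal projection of f onto W. Writing g = a_0 + a_1 x + a_2 x^2, the coefficients solve the normal equations G · a = b where
  G_{ij} = <φ_i, φ_j> and b_i = <f, φ_i>, with φ_0 = 1, φ_1 = x, φ_2 = x^2.
G =
  [2, 0, 2/3]
  [0, 2/3, 0]
  [2/3, 0, 2/5],
b = (-44/15, 22/15, -124/105).
Solving gives a_0 = -38/35, a_1 = 11/5, a_2 = -8/7, so
  g(x) = -8*x^2/7 + 11*x/5 - 38/35.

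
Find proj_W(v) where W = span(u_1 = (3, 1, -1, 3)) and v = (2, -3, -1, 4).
proj_W(v) = (12/5, 4/5, -4/5, 12/5)

Set up U = [u_1 | ... | u_1] ∈ R^(4×1). The projector onto W = col(U) is P = U (U^T U)^(-1) U^T.
Compute U^T U =
  [20],
and U^T v = (16).
Solve U^T U · c = U^T v for the coefficients: c = (4/5). The projection is proj_W(v) = U c.
Check: (v - proj_W(v)) · u_1 = 0  (should be 0).
Result: proj_W(v) = (12/5, 4/5, -4/5, 12/5).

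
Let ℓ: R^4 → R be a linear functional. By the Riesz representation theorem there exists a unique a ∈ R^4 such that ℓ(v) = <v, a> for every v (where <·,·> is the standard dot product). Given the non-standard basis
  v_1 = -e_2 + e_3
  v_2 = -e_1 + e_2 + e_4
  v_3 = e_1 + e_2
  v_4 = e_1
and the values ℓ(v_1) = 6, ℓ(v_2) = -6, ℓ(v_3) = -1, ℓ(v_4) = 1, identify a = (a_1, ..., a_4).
a = (1, -2, 4, -3)

Write a = (a_1, ..., a_4) in the standard basis. For each basis vector v_i, ℓ(v_i) = <v_i, a> is a linear equation in the a_j's. Collect the n equations into a matrix system V a = ℓ, where row i of V is v_i (expressed in the standard basis). Since V is invertible (lower-triangular with 1s on the diagonal, up to permutation), solve by back-substitution:
  V =
[[0, -1, 1, 0],
 [-1, 1, 0, 1],
 [1, 1, 0, 0],
 [1, 0, 0, 0]]
  V a = (6, -6, -1, 1)
Solving gives a = (1, -2, 4, -3).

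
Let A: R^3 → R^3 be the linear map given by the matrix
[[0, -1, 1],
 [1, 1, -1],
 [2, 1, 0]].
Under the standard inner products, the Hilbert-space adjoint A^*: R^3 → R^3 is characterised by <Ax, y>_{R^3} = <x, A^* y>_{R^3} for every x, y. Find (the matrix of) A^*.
A^* = A^T =
[[0, 1, 2],
 [-1, 1, 1],
 [1, -1, 0]]

For real matrices with standard dot products, the defining identity <Ax, y> = <x, A^* y> gives (Ax)^T y = x^T (A^*) y, i.e. x^T A^T y = x^T (A^*) y. Since this holds for all x, y, we must have A^* = A^T. Therefore
A^* =
[[0, 1, 2],
 [-1, 1, 1],
 [1, -1, 0]].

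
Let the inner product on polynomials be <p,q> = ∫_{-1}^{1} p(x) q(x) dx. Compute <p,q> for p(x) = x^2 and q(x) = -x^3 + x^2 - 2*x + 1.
<p,q> = 16/15

Expand the product: p(x)·q(x) = -x^5 + x^4 - 2*x^3 + x^2.
∫_{-1}^{1} of each monomial x^k gives [2/(k+1) if k even, 0 if k odd]. Integrating term-by-term (or equivalently evaluating the antiderivative F(x) = -x^6/6 + x^5/5 - x^4/2 + x^3/3 at the endpoints):
  F(1) − F(−1) = -2/15 − (-6/5) = 16/15.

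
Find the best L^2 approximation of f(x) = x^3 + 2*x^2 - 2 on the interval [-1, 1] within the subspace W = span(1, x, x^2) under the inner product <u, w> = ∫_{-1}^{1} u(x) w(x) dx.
g(x) = 2*x^2 + 3*x/5 - 2

The best approximation g ∈ W is the orthogonal projection of f onto W. Writing g = a_0 + a_1 x + a_2 x^2, the coefficients solve the normal equations G · a = b where
  G_{ij} = <φ_i, φ_j> and b_i = <f, φ_i>, with φ_0 = 1, φ_1 = x, φ_2 = x^2.
G =
  [2, 0, 2/3]
  [0, 2/3, 0]
  [2/3, 0, 2/5],
b = (-8/3, 2/5, -8/15).
Solving gives a_0 = -2, a_1 = 3/5, a_2 = 2, so
  g(x) = 2*x^2 + 3*x/5 - 2.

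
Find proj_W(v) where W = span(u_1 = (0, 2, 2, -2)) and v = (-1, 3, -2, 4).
proj_W(v) = (0, -1, -1, 1)

Set up U = [u_1 | ... | u_1] ∈ R^(4×1). The projector onto W = col(U) is P = U (U^T U)^(-1) U^T.
Compute U^T U =
  [12],
and U^T v = (-6).
Solve U^T U · c = U^T v for the coefficients: c = (-1/2). The projection is proj_W(v) = U c.
Check: (v - proj_W(v)) · u_1 = 0  (should be 0).
Result: proj_W(v) = (0, -1, -1, 1).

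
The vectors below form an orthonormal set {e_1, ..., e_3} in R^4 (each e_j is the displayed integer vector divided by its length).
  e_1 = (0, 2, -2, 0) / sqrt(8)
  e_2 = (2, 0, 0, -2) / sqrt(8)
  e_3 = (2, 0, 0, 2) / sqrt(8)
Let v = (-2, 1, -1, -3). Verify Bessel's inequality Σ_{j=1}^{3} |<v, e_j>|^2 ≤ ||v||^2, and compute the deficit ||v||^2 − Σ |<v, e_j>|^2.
Σ |<v, e_j>|^2 = 15; ||v||^2 = 15; deficit = 0

Write each e_j = u_j / sqrt(<u_j, u_j>) where u_j is the displayed integer vector. Then <v, e_j> = <v, u_j> / sqrt(<u_j, u_j>), so |<v, e_j>|^2 = <v, u_j>^2 / <u_j, u_j>.
Coefficients: <v, e_1> = 4/sqrt(8), <v, e_2> = 2/sqrt(8), <v, e_3> = -10/sqrt(8).
Square and sum: Σ |<v, e_j>|^2 = 15.
Compute ||v||^2 = v·v = 15.
Deficit = 15 − 15 = 0 ≥ 0, confirming Bessel's inequality. (The deficit equals ||v − Σ <v,e_j> e_j||^2, the squared distance from v to span{e_j}.)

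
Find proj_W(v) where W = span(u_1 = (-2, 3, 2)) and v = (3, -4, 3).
proj_W(v) = (24/17, -36/17, -24/17)

Set up U = [u_1 | ... | u_1] ∈ R^(3×1). The projector onto W = col(U) is P = U (U^T U)^(-1) U^T.
Compute U^T U =
  [17],
and U^T v = (-12).
Solve U^T U · c = U^T v for the coefficients: c = (-12/17). The projection is proj_W(v) = U c.
Check: (v - proj_W(v)) · u_1 = 0  (should be 0).
Result: proj_W(v) = (24/17, -36/17, -24/17).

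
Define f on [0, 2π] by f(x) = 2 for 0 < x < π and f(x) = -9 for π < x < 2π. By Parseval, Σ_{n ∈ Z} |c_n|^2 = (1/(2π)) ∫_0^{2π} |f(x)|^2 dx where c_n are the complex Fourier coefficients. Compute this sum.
Σ |c_n|^2 = 85/2

Parseval equates the L^2 energy of f (normalised by 1/(2π)) with the ℓ^2 sum of its Fourier coefficients: (1/(2π)) ∫_0^{2π} |f|^2 = Σ |c_n|^2.
Compute the left side: (1/(2π)) [∫_0^π 2^2 dx + ∫_π^{2π} (-9)^2 dx] = (1/(2π)) · (4π + 81π) = (4 + 81)/2 = 85/2.
So Σ_{n ∈ Z} |c_n|^2 = 85/2.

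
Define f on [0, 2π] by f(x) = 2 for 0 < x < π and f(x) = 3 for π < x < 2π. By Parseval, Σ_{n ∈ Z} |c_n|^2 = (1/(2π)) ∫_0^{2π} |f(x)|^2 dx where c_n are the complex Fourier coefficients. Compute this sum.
Σ |c_n|^2 = 13/2

Parseval equates the L^2 energy of f (normalised by 1/(2π)) with the ℓ^2 sum of its Fourier coefficients: (1/(2π)) ∫_0^{2π} |f|^2 = Σ |c_n|^2.
Compute the left side: (1/(2π)) [∫_0^π 2^2 dx + ∫_π^{2π} 3^2 dx] = (1/(2π)) · (4π + 9π) = (4 + 9)/2 = 13/2.
So Σ_{n ∈ Z} |c_n|^2 = 13/2.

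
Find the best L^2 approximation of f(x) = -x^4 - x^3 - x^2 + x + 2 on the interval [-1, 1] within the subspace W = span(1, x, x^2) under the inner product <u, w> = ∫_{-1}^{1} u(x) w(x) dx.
g(x) = -13*x^2/7 + 2*x/5 + 73/35

The best approximation g ∈ W is the orthogonal projection of f onto W. Writing g = a_0 + a_1 x + a_2 x^2, the coefficients solve the normal equations G · a = b where
  G_{ij} = <φ_i, φ_j> and b_i = <f, φ_i>, with φ_0 = 1, φ_1 = x, φ_2 = x^2.
G =
  [2, 0, 2/3]
  [0, 2/3, 0]
  [2/3, 0, 2/5],
b = (44/15, 4/15, 68/105).
Solving gives a_0 = 73/35, a_1 = 2/5, a_2 = -13/7, so
  g(x) = -13*x^2/7 + 2*x/5 + 73/35.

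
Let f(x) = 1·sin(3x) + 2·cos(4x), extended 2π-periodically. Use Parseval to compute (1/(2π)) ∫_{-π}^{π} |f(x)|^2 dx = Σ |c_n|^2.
Σ |c_n|^2 = 5/2

Expand |f|^2 and use orthogonality of {sin(nx), cos(mx)} on [-π, π]:
  ∫_{-π}^{π} sin(nx)^2 dx = π, ∫ cos(mx)^2 dx = π, and cross terms integrate to 0.
So ∫_{-π}^{π} f(x)^2 dx = 1^2 · π + 2^2 · π = (1 + 4)π.
Divide by 2π: (1 + 4)/2 = 5/2.
By Parseval, this equals Σ |c_n|^2.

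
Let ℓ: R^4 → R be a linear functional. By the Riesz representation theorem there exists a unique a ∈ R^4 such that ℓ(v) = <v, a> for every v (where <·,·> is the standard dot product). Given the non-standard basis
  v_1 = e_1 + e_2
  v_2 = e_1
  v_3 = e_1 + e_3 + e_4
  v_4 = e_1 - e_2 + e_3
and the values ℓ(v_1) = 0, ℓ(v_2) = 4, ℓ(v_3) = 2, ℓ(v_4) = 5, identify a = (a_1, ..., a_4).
a = (4, -4, -3, 1)

Write a = (a_1, ..., a_4) in the standard basis. For each basis vector v_i, ℓ(v_i) = <v_i, a> is a linear equation in the a_j's. Collect the n equations into a matrix system V a = ℓ, where row i of V is v_i (expressed in the standard basis). Since V is invertible (lower-triangular with 1s on the diagonal, up to permutation), solve by back-substitution:
  V =
[[1, 1, 0, 0],
 [1, 0, 0, 0],
 [1, 0, 1, 1],
 [1, -1, 1, 0]]
  V a = (0, 4, 2, 5)
Solving gives a = (4, -4, -3, 1).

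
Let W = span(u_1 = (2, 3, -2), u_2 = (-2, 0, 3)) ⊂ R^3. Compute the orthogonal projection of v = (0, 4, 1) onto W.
proj_W(v) = (18/121, 480/121, 133/121)

Set up U = [u_1 | ... | u_2] ∈ R^(3×2). The projector onto W = col(U) is P = U (U^T U)^(-1) U^T.
Compute U^T U =
  [17, -10]
  [-10, 13],
and U^T v = (10, 3).
Solve U^T U · c = U^T v for the coefficients: c = (160/121, 151/121). The projection is proj_W(v) = U c.
Check: (v - proj_W(v)) · u_1 = 0  (should be 0).
Check: (v - proj_W(v)) · u_2 = 0  (should be 0).
Result: proj_W(v) = (18/121, 480/121, 133/121).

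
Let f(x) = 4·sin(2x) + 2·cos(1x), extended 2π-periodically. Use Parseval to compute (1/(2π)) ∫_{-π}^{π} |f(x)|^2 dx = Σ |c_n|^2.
Σ |c_n|^2 = 10

Expand |f|^2 and use orthogonality of {sin(nx), cos(mx)} on [-π, π]:
  ∫_{-π}^{π} sin(nx)^2 dx = π, ∫ cos(mx)^2 dx = π, and cross terms integrate to 0.
So ∫_{-π}^{π} f(x)^2 dx = 4^2 · π + 2^2 · π = (16 + 4)π.
Divide by 2π: (16 + 4)/2 = 10.
By Parseval, this equals Σ |c_n|^2.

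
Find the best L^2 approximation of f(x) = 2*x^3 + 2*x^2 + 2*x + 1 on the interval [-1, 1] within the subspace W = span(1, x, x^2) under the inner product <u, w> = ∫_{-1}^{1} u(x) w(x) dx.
g(x) = 2*x^2 + 16*x/5 + 1

The best approximation g ∈ W is the orthogonal projection of f onto W. Writing g = a_0 + a_1 x + a_2 x^2, the coefficients solve the normal equations G · a = b where
  G_{ij} = <φ_i, φ_j> and b_i = <f, φ_i>, with φ_0 = 1, φ_1 = x, φ_2 = x^2.
G =
  [2, 0, 2/3]
  [0, 2/3, 0]
  [2/3, 0, 2/5],
b = (10/3, 32/15, 22/15).
Solving gives a_0 = 1, a_1 = 16/5, a_2 = 2, so
  g(x) = 2*x^2 + 16*x/5 + 1.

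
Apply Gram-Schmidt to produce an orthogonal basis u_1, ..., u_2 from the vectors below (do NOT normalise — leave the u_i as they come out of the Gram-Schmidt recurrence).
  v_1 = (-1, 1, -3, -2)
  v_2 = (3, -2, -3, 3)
Orthogonal basis:
  u_1 = (-1, 1, -3, -2)
  u_2 = (43/15, -28/15, -17/5, 41/15)

Apply the Gram-Schmidt recurrence
  u_1 = v_1
  u_i = v_i − Σ_{j<i} ((v_i · u_j) / (u_j · u_j)) · u_j.

Step by step this gives:
  u_1 = (-1, 1, -3, -2)
  u_2 = (43/15, -28/15, -17/5, 41/15)

Orthogonality check:
  u_2 · u_1 = 0 (should be 0)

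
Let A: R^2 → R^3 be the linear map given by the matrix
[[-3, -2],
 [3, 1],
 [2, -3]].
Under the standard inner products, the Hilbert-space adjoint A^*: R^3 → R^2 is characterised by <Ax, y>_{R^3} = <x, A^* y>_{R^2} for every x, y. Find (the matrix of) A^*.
A^* = A^T =
[[-3, 3, 2],
 [-2, 1, -3]]

For real matrices with standard dot products, the defining identity <Ax, y> = <x, A^* y> gives (Ax)^T y = x^T (A^*) y, i.e. x^T A^T y = x^T (A^*) y. Since this holds for all x, y, we must have A^* = A^T. Therefore
A^* =
[[-3, 3, 2],
 [-2, 1, -3]].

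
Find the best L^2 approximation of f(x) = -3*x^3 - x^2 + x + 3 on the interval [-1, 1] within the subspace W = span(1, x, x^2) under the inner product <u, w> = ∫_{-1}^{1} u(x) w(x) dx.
g(x) = -x^2 - 4*x/5 + 3

The best approximation g ∈ W is the orthogonal projection of f onto W. Writing g = a_0 + a_1 x + a_2 x^2, the coefficients solve the normal equations G · a = b where
  G_{ij} = <φ_i, φ_j> and b_i = <f, φ_i>, with φ_0 = 1, φ_1 = x, φ_2 = x^2.
G =
  [2, 0, 2/3]
  [0, 2/3, 0]
  [2/3, 0, 2/5],
b = (16/3, -8/15, 8/5).
Solving gives a_0 = 3, a_1 = -4/5, a_2 = -1, so
  g(x) = -x^2 - 4*x/5 + 3.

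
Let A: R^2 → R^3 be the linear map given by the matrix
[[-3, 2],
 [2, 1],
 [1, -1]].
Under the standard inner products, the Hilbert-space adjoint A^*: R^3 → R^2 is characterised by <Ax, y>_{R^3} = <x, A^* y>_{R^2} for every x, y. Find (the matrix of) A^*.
A^* = A^T =
[[-3, 2, 1],
 [2, 1, -1]]

For real matrices with standard dot products, the defining identity <Ax, y> = <x, A^* y> gives (Ax)^T y = x^T (A^*) y, i.e. x^T A^T y = x^T (A^*) y. Since this holds for all x, y, we must have A^* = A^T. Therefore
A^* =
[[-3, 2, 1],
 [2, 1, -1]].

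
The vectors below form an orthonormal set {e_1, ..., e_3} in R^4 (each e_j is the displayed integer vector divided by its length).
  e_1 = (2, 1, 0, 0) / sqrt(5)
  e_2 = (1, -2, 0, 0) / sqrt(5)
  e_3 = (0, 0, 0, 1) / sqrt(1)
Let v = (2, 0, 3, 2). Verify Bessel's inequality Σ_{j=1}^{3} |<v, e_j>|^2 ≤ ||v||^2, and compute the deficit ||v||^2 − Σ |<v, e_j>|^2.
Σ |<v, e_j>|^2 = 8; ||v||^2 = 17; deficit = 9

Write each e_j = u_j / sqrt(<u_j, u_j>) where u_j is the displayed integer vector. Then <v, e_j> = <v, u_j> / sqrt(<u_j, u_j>), so |<v, e_j>|^2 = <v, u_j>^2 / <u_j, u_j>.
Coefficients: <v, e_1> = 4/sqrt(5), <v, e_2> = 2/sqrt(5), <v, e_3> = 2/sqrt(1).
Square and sum: Σ |<v, e_j>|^2 = 8.
Compute ||v||^2 = v·v = 17.
Deficit = 17 − 8 = 9 ≥ 0, confirming Bessel's inequality. (The deficit equals ||v − Σ <v,e_j> e_j||^2, the squared distance from v to span{e_j}.)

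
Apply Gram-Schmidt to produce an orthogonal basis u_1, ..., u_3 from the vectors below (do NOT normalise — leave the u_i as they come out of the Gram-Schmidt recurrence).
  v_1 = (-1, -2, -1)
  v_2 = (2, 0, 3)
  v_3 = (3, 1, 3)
Orthogonal basis:
  u_1 = (-1, -2, -1)
  u_2 = (7/6, -5/3, 13/6)
  u_3 = (30/53, -5/53, -20/53)

Apply the Gram-Schmidt recurrence
  u_1 = v_1
  u_i = v_i − Σ_{j<i} ((v_i · u_j) / (u_j · u_j)) · u_j.

Step by step this gives:
  u_1 = (-1, -2, -1)
  u_2 = (7/6, -5/3, 13/6)
  u_3 = (30/53, -5/53, -20/53)

Orthogonality check:
  u_2 · u_1 = 0 (should be 0)
  u_3 · u_1 = 0 (should be 0)
  u_3 · u_2 = 0 (should be 0)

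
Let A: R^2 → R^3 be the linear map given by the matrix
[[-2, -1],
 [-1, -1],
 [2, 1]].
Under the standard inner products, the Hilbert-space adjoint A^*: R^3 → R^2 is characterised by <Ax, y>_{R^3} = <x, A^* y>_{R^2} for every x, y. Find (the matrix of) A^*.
A^* = A^T =
[[-2, -1, 2],
 [-1, -1, 1]]

For real matrices with standard dot products, the defining identity <Ax, y> = <x, A^* y> gives (Ax)^T y = x^T (A^*) y, i.e. x^T A^T y = x^T (A^*) y. Since this holds for all x, y, we must have A^* = A^T. Therefore
A^* =
[[-2, -1, 2],
 [-1, -1, 1]].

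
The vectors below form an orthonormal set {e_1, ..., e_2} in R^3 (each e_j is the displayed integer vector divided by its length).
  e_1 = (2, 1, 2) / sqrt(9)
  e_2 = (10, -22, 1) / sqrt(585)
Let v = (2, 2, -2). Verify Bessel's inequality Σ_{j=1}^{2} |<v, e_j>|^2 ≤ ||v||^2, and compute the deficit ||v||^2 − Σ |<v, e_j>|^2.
Σ |<v, e_j>|^2 = 8/5; ||v||^2 = 12; deficit = 52/5

Write each e_j = u_j / sqrt(<u_j, u_j>) where u_j is the displayed integer vector. Then <v, e_j> = <v, u_j> / sqrt(<u_j, u_j>), so |<v, e_j>|^2 = <v, u_j>^2 / <u_j, u_j>.
Coefficients: <v, e_1> = 2/sqrt(9), <v, e_2> = -26/sqrt(585).
Square and sum: Σ |<v, e_j>|^2 = 8/5.
Compute ||v||^2 = v·v = 12.
Deficit = 12 − 8/5 = 52/5 ≥ 0, confirming Bessel's inequality. (The deficit equals ||v − Σ <v,e_j> e_j||^2, the squared distance from v to span{e_j}.)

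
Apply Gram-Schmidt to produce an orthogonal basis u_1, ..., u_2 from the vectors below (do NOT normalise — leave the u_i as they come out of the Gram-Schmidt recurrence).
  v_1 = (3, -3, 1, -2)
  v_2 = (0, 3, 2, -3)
Orthogonal basis:
  u_1 = (3, -3, 1, -2)
  u_2 = (3/23, 66/23, 47/23, -71/23)

Apply the Gram-Schmidt recurrence
  u_1 = v_1
  u_i = v_i − Σ_{j<i} ((v_i · u_j) / (u_j · u_j)) · u_j.

Step by step this gives:
  u_1 = (3, -3, 1, -2)
  u_2 = (3/23, 66/23, 47/23, -71/23)

Orthogonality check:
  u_2 · u_1 = 0 (should be 0)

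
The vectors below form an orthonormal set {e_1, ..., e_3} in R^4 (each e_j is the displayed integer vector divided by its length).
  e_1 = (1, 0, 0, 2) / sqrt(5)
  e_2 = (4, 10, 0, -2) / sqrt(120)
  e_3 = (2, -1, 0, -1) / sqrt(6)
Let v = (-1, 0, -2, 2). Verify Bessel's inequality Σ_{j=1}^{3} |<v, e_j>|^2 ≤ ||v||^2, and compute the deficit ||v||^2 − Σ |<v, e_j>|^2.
Σ |<v, e_j>|^2 = 5; ||v||^2 = 9; deficit = 4

Write each e_j = u_j / sqrt(<u_j, u_j>) where u_j is the displayed integer vector. Then <v, e_j> = <v, u_j> / sqrt(<u_j, u_j>), so |<v, e_j>|^2 = <v, u_j>^2 / <u_j, u_j>.
Coefficients: <v, e_1> = 3/sqrt(5), <v, e_2> = -8/sqrt(120), <v, e_3> = -4/sqrt(6).
Square and sum: Σ |<v, e_j>|^2 = 5.
Compute ||v||^2 = v·v = 9.
Deficit = 9 − 5 = 4 ≥ 0, confirming Bessel's inequality. (The deficit equals ||v − Σ <v,e_j> e_j||^2, the squared distance from v to span{e_j}.)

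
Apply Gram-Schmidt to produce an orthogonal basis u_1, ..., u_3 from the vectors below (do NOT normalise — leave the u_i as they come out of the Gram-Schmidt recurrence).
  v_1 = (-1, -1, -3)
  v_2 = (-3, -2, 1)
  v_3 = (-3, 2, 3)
Orthogonal basis:
  u_1 = (-1, -1, -3)
  u_2 = (-31/11, -20/11, 17/11)
  u_3 = (-133/75, 38/15, -19/75)

Apply the Gram-Schmidt recurrence
  u_1 = v_1
  u_i = v_i − Σ_{j<i} ((v_i · u_j) / (u_j · u_j)) · u_j.

Step by step this gives:
  u_1 = (-1, -1, -3)
  u_2 = (-31/11, -20/11, 17/11)
  u_3 = (-133/75, 38/15, -19/75)

Orthogonality check:
  u_2 · u_1 = 0 (should be 0)
  u_3 · u_1 = 0 (should be 0)
  u_3 · u_2 = 0 (should be 0)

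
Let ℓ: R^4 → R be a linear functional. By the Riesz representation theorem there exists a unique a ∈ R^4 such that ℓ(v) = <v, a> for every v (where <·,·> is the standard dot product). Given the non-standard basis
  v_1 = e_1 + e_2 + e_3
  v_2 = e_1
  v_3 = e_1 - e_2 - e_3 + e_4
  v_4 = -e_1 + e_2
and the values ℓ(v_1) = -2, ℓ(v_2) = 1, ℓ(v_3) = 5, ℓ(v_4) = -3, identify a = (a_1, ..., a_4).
a = (1, -2, -1, 1)

Write a = (a_1, ..., a_4) in the standard basis. For each basis vector v_i, ℓ(v_i) = <v_i, a> is a linear equation in the a_j's. Collect the n equations into a matrix system V a = ℓ, where row i of V is v_i (expressed in the standard basis). Since V is invertible (lower-triangular with 1s on the diagonal, up to permutation), solve by back-substitution:
  V =
[[1, 1, 1, 0],
 [1, 0, 0, 0],
 [1, -1, -1, 1],
 [-1, 1, 0, 0]]
  V a = (-2, 1, 5, -3)
Solving gives a = (1, -2, -1, 1).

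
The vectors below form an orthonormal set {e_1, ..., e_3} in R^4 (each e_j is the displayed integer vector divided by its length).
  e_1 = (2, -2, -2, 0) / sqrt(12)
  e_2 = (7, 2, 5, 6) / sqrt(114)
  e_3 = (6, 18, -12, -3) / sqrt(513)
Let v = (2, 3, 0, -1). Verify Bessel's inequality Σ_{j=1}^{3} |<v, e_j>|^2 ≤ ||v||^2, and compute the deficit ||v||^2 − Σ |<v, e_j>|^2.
Σ |<v, e_j>|^2 = 34/3; ||v||^2 = 14; deficit = 8/3

Write each e_j = u_j / sqrt(<u_j, u_j>) where u_j is the displayed integer vector. Then <v, e_j> = <v, u_j> / sqrt(<u_j, u_j>), so |<v, e_j>|^2 = <v, u_j>^2 / <u_j, u_j>.
Coefficients: <v, e_1> = -2/sqrt(12), <v, e_2> = 14/sqrt(114), <v, e_3> = 69/sqrt(513).
Square and sum: Σ |<v, e_j>|^2 = 34/3.
Compute ||v||^2 = v·v = 14.
Deficit = 14 − 34/3 = 8/3 ≥ 0, confirming Bessel's inequality. (The deficit equals ||v − Σ <v,e_j> e_j||^2, the squared distance from v to span{e_j}.)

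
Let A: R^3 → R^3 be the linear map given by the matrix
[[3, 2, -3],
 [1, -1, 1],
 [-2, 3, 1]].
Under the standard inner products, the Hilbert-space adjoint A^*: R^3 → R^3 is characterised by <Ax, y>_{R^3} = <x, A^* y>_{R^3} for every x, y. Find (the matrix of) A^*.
A^* = A^T =
[[3, 1, -2],
 [2, -1, 3],
 [-3, 1, 1]]

For real matrices with standard dot products, the defining identity <Ax, y> = <x, A^* y> gives (Ax)^T y = x^T (A^*) y, i.e. x^T A^T y = x^T (A^*) y. Since this holds for all x, y, we must have A^* = A^T. Therefore
A^* =
[[3, 1, -2],
 [2, -1, 3],
 [-3, 1, 1]].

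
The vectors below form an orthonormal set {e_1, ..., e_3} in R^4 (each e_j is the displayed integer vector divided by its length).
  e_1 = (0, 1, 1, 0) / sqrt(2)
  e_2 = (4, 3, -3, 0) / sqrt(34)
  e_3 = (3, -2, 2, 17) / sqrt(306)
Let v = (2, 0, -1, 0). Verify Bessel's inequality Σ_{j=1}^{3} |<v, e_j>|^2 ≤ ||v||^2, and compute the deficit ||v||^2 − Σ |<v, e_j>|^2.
Σ |<v, e_j>|^2 = 37/9; ||v||^2 = 5; deficit = 8/9

Write each e_j = u_j / sqrt(<u_j, u_j>) where u_j is the displayed integer vector. Then <v, e_j> = <v, u_j> / sqrt(<u_j, u_j>), so |<v, e_j>|^2 = <v, u_j>^2 / <u_j, u_j>.
Coefficients: <v, e_1> = -1/sqrt(2), <v, e_2> = 11/sqrt(34), <v, e_3> = 4/sqrt(306).
Square and sum: Σ |<v, e_j>|^2 = 37/9.
Compute ||v||^2 = v·v = 5.
Deficit = 5 − 37/9 = 8/9 ≥ 0, confirming Bessel's inequality. (The deficit equals ||v − Σ <v,e_j> e_j||^2, the squared distance from v to span{e_j}.)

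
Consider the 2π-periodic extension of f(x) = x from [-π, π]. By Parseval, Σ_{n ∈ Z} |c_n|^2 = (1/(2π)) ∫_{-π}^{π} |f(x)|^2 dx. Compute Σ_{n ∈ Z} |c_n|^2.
Σ |c_n|^2 = π^2/3

Expand and integrate term by term over [-π, π]:
  ∫ (x)^2 dx = 1·(2π^3/3); ∫ 2·1·(0)·x dx = 0 (odd integrand); ∫ 0^2 dx = 0·2π.
So (1/(2π)) ∫_{-π}^{π} (x)^2 dx = 1π^2/3 + 0 = π^2/3.
Parseval ⇒ Σ |c_n|^2 = π^2/3.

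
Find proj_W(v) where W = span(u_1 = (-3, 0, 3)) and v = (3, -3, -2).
proj_W(v) = (5/2, 0, -5/2)

Set up U = [u_1 | ... | u_1] ∈ R^(3×1). The projector onto W = col(U) is P = U (U^T U)^(-1) U^T.
Compute U^T U =
  [18],
and U^T v = (-15).
Solve U^T U · c = U^T v for the coefficients: c = (-5/6). The projection is proj_W(v) = U c.
Check: (v - proj_W(v)) · u_1 = 0  (should be 0).
Result: proj_W(v) = (5/2, 0, -5/2).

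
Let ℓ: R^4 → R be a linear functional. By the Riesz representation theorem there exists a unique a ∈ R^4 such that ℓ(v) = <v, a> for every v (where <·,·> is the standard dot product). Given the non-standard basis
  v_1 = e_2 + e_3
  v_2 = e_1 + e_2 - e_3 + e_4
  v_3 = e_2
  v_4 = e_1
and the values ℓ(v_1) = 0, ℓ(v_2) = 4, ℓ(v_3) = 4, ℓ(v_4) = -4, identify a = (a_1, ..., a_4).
a = (-4, 4, -4, 0)

Write a = (a_1, ..., a_4) in the standard basis. For each basis vector v_i, ℓ(v_i) = <v_i, a> is a linear equation in the a_j's. Collect the n equations into a matrix system V a = ℓ, where row i of V is v_i (expressed in the standard basis). Since V is invertible (lower-triangular with 1s on the diagonal, up to permutation), solve by back-substitution:
  V =
[[0, 1, 1, 0],
 [1, 1, -1, 1],
 [0, 1, 0, 0],
 [1, 0, 0, 0]]
  V a = (0, 4, 4, -4)
Solving gives a = (-4, 4, -4, 0).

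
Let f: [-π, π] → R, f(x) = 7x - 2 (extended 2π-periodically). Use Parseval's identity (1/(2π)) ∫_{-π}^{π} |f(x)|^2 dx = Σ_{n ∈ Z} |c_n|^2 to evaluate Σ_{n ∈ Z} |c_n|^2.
Σ |c_n|^2 = 49π^2/3 + 4

Expand and integrate term by term over [-π, π]:
  ∫ (7x)^2 dx = 49·(2π^3/3); ∫ 2·7·(-2)·x dx = 0 (odd integrand); ∫ (-2)^2 dx = 4·2π.
So (1/(2π)) ∫_{-π}^{π} (7x - 2)^2 dx = 49π^2/3 + 4 = 49π^2/3 + 4.
Parseval ⇒ Σ |c_n|^2 = 49π^2/3 + 4.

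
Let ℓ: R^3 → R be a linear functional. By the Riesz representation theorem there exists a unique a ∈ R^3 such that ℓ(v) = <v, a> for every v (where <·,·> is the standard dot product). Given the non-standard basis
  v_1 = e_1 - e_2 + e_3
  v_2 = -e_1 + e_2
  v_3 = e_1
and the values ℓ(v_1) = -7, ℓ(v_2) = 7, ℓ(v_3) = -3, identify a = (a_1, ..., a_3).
a = (-3, 4, 0)

Write a = (a_1, ..., a_3) in the standard basis. For each basis vector v_i, ℓ(v_i) = <v_i, a> is a linear equation in the a_j's. Collect the n equations into a matrix system V a = ℓ, where row i of V is v_i (expressed in the standard basis). Since V is invertible (lower-triangular with 1s on the diagonal, up to permutation), solve by back-substitution:
  V =
[[1, -1, 1],
 [-1, 1, 0],
 [1, 0, 0]]
  V a = (-7, 7, -3)
Solving gives a = (-3, 4, 0).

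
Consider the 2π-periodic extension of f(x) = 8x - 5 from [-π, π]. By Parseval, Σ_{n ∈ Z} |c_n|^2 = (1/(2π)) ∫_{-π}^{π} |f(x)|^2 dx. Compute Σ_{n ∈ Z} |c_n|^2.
Σ |c_n|^2 = 64π^2/3 + 25

Expand and integrate term by term over [-π, π]:
  ∫ (8x)^2 dx = 64·(2π^3/3); ∫ 2·8·(-5)·x dx = 0 (odd integrand); ∫ (-5)^2 dx = 25·2π.
So (1/(2π)) ∫_{-π}^{π} (8x - 5)^2 dx = 64π^2/3 + 25 = 64π^2/3 + 25.
Parseval ⇒ Σ |c_n|^2 = 64π^2/3 + 25.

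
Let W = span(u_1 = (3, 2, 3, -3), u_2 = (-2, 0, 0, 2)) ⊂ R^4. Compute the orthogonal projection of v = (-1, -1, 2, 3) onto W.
proj_W(v) = (-2, 8/13, 12/13, 2)

Set up U = [u_1 | ... | u_2] ∈ R^(4×2). The projector onto W = col(U) is P = U (U^T U)^(-1) U^T.
Compute U^T U =
  [31, -12]
  [-12, 8],
and U^T v = (-8, 8).
Solve U^T U · c = U^T v for the coefficients: c = (4/13, 19/13). The projection is proj_W(v) = U c.
Check: (v - proj_W(v)) · u_1 = 0  (should be 0).
Check: (v - proj_W(v)) · u_2 = 0  (should be 0).
Result: proj_W(v) = (-2, 8/13, 12/13, 2).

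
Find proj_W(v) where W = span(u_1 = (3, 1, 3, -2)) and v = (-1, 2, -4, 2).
proj_W(v) = (-51/23, -17/23, -51/23, 34/23)

Set up U = [u_1 | ... | u_1] ∈ R^(4×1). The projector onto W = col(U) is P = U (U^T U)^(-1) U^T.
Compute U^T U =
  [23],
and U^T v = (-17).
Solve U^T U · c = U^T v for the coefficients: c = (-17/23). The projection is proj_W(v) = U c.
Check: (v - proj_W(v)) · u_1 = 0  (should be 0).
Result: proj_W(v) = (-51/23, -17/23, -51/23, 34/23).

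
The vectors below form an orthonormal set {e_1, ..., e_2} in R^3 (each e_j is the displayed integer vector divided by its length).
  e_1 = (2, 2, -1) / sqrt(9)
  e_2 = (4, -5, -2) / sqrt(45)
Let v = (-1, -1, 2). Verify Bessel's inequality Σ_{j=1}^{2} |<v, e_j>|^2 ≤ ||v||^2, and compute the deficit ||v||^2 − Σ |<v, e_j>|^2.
Σ |<v, e_j>|^2 = 21/5; ||v||^2 = 6; deficit = 9/5

Write each e_j = u_j / sqrt(<u_j, u_j>) where u_j is the displayed integer vector. Then <v, e_j> = <v, u_j> / sqrt(<u_j, u_j>), so |<v, e_j>|^2 = <v, u_j>^2 / <u_j, u_j>.
Coefficients: <v, e_1> = -6/sqrt(9), <v, e_2> = -3/sqrt(45).
Square and sum: Σ |<v, e_j>|^2 = 21/5.
Compute ||v||^2 = v·v = 6.
Deficit = 6 − 21/5 = 9/5 ≥ 0, confirming Bessel's inequality. (The deficit equals ||v − Σ <v,e_j> e_j||^2, the squared distance from v to span{e_j}.)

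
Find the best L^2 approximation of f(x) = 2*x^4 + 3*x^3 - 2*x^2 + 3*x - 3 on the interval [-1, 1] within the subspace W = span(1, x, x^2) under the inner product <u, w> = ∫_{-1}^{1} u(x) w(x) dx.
g(x) = -2*x^2/7 + 24*x/5 - 111/35

The best approximation g ∈ W is the orthogonal projection of f onto W. Writing g = a_0 + a_1 x + a_2 x^2, the coefficients solve the normal equations G · a = b where
  G_{ij} = <φ_i, φ_j> and b_i = <f, φ_i>, with φ_0 = 1, φ_1 = x, φ_2 = x^2.
G =
  [2, 0, 2/3]
  [0, 2/3, 0]
  [2/3, 0, 2/5],
b = (-98/15, 16/5, -78/35).
Solving gives a_0 = -111/35, a_1 = 24/5, a_2 = -2/7, so
  g(x) = -2*x^2/7 + 24*x/5 - 111/35.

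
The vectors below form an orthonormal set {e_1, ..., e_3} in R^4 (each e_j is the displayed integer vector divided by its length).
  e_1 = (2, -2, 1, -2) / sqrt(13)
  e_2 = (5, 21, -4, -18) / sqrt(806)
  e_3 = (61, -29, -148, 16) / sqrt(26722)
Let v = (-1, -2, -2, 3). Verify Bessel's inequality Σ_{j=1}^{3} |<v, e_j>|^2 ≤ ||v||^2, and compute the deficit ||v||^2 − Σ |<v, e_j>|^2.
Σ |<v, e_j>|^2 = 7694/431; ||v||^2 = 18; deficit = 64/431

Write each e_j = u_j / sqrt(<u_j, u_j>) where u_j is the displayed integer vector. Then <v, e_j> = <v, u_j> / sqrt(<u_j, u_j>), so |<v, e_j>|^2 = <v, u_j>^2 / <u_j, u_j>.
Coefficients: <v, e_1> = -6/sqrt(13), <v, e_2> = -93/sqrt(806), <v, e_3> = 341/sqrt(26722).
Square and sum: Σ |<v, e_j>|^2 = 7694/431.
Compute ||v||^2 = v·v = 18.
Deficit = 18 − 7694/431 = 64/431 ≥ 0, confirming Bessel's inequality. (The deficit equals ||v − Σ <v,e_j> e_j||^2, the squared distance from v to span{e_j}.)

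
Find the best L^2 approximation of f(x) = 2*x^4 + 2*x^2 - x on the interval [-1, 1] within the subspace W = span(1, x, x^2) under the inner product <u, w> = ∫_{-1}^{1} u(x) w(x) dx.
g(x) = 26*x^2/7 - x - 6/35

The best approximation g ∈ W is the orthogonal projection of f onto W. Writing g = a_0 + a_1 x + a_2 x^2, the coefficients solve the normal equations G · a = b where
  G_{ij} = <φ_i, φ_j> and b_i = <f, φ_i>, with φ_0 = 1, φ_1 = x, φ_2 = x^2.
G =
  [2, 0, 2/3]
  [0, 2/3, 0]
  [2/3, 0, 2/5],
b = (32/15, -2/3, 48/35).
Solving gives a_0 = -6/35, a_1 = -1, a_2 = 26/7, so
  g(x) = 26*x^2/7 - x - 6/35.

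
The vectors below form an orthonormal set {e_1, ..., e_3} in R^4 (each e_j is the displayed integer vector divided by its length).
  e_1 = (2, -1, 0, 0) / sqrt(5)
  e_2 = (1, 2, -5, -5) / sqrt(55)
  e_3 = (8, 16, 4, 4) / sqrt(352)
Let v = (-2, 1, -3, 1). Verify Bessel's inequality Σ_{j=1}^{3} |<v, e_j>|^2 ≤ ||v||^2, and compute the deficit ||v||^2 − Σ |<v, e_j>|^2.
Σ |<v, e_j>|^2 = 7; ||v||^2 = 15; deficit = 8

Write each e_j = u_j / sqrt(<u_j, u_j>) where u_j is the displayed integer vector. Then <v, e_j> = <v, u_j> / sqrt(<u_j, u_j>), so |<v, e_j>|^2 = <v, u_j>^2 / <u_j, u_j>.
Coefficients: <v, e_1> = -5/sqrt(5), <v, e_2> = 10/sqrt(55), <v, e_3> = -8/sqrt(352).
Square and sum: Σ |<v, e_j>|^2 = 7.
Compute ||v||^2 = v·v = 15.
Deficit = 15 − 7 = 8 ≥ 0, confirming Bessel's inequality. (The deficit equals ||v − Σ <v,e_j> e_j||^2, the squared distance from v to span{e_j}.)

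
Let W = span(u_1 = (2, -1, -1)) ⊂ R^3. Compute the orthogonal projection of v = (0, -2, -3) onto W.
proj_W(v) = (5/3, -5/6, -5/6)

Set up U = [u_1 | ... | u_1] ∈ R^(3×1). The projector onto W = col(U) is P = U (U^T U)^(-1) U^T.
Compute U^T U =
  [6],
and U^T v = (5).
Solve U^T U · c = U^T v for the coefficients: c = (5/6). The projection is proj_W(v) = U c.
Check: (v - proj_W(v)) · u_1 = 0  (should be 0).
Result: proj_W(v) = (5/3, -5/6, -5/6).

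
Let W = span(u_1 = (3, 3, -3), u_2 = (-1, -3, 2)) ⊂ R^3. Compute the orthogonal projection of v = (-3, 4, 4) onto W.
proj_W(v) = (-9/2, 5/2, 1)

Set up U = [u_1 | ... | u_2] ∈ R^(3×2). The projector onto W = col(U) is P = U (U^T U)^(-1) U^T.
Compute U^T U =
  [27, -18]
  [-18, 14],
and U^T v = (-9, -1).
Solve U^T U · c = U^T v for the coefficients: c = (-8/3, -7/2). The projection is proj_W(v) = U c.
Check: (v - proj_W(v)) · u_1 = 0  (should be 0).
Check: (v - proj_W(v)) · u_2 = 0  (should be 0).
Result: proj_W(v) = (-9/2, 5/2, 1).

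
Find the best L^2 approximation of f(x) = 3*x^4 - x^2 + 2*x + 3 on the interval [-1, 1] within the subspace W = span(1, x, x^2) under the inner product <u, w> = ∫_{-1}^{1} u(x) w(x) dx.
g(x) = 11*x^2/7 + 2*x + 96/35

The best approximation g ∈ W is the orthogonal projection of f onto W. Writing g = a_0 + a_1 x + a_2 x^2, the coefficients solve the normal equations G · a = b where
  G_{ij} = <φ_i, φ_j> and b_i = <f, φ_i>, with φ_0 = 1, φ_1 = x, φ_2 = x^2.
G =
  [2, 0, 2/3]
  [0, 2/3, 0]
  [2/3, 0, 2/5],
b = (98/15, 4/3, 86/35).
Solving gives a_0 = 96/35, a_1 = 2, a_2 = 11/7, so
  g(x) = 11*x^2/7 + 2*x + 96/35.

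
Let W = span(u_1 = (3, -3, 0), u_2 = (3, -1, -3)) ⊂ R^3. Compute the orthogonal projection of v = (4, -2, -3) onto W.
proj_W(v) = (4, -2, -3)

Set up U = [u_1 | ... | u_2] ∈ R^(3×2). The projector onto W = col(U) is P = U (U^T U)^(-1) U^T.
Compute U^T U =
  [18, 12]
  [12, 19],
and U^T v = (18, 23).
Solve U^T U · c = U^T v for the coefficients: c = (1/3, 1). The projection is proj_W(v) = U c.
Check: (v - proj_W(v)) · u_1 = 0  (should be 0).
Check: (v - proj_W(v)) · u_2 = 0  (should be 0).
Result: proj_W(v) = (4, -2, -3).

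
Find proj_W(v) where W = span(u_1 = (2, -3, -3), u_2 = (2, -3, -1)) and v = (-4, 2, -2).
proj_W(v) = (-28/13, 42/13, -2)

Set up U = [u_1 | ... | u_2] ∈ R^(3×2). The projector onto W = col(U) is P = U (U^T U)^(-1) U^T.
Compute U^T U =
  [22, 16]
  [16, 14],
and U^T v = (-8, -12).
Solve U^T U · c = U^T v for the coefficients: c = (20/13, -34/13). The projection is proj_W(v) = U c.
Check: (v - proj_W(v)) · u_1 = 0  (should be 0).
Check: (v - proj_W(v)) · u_2 = 0  (should be 0).
Result: proj_W(v) = (-28/13, 42/13, -2).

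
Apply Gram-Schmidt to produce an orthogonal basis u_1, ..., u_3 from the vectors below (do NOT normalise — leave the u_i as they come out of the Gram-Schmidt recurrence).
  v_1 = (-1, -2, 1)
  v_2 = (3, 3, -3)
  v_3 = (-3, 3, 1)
Orthogonal basis:
  u_1 = (-1, -2, 1)
  u_2 = (1, -1, -1)
  u_3 = (-1, 0, -1)

Apply the Gram-Schmidt recurrence
  u_1 = v_1
  u_i = v_i − Σ_{j<i} ((v_i · u_j) / (u_j · u_j)) · u_j.

Step by step this gives:
  u_1 = (-1, -2, 1)
  u_2 = (1, -1, -1)
  u_3 = (-1, 0, -1)

Orthogonality check:
  u_2 · u_1 = 0 (should be 0)
  u_3 · u_1 = 0 (should be 0)
  u_3 · u_2 = 0 (should be 0)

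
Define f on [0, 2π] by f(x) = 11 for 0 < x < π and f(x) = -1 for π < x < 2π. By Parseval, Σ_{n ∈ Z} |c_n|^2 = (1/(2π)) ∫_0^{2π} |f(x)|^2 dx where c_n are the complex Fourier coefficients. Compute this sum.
Σ |c_n|^2 = 61

Parseval equates the L^2 energy of f (normalised by 1/(2π)) with the ℓ^2 sum of its Fourier coefficients: (1/(2π)) ∫_0^{2π} |f|^2 = Σ |c_n|^2.
Compute the left side: (1/(2π)) [∫_0^π 11^2 dx + ∫_π^{2π} (-1)^2 dx] = (1/(2π)) · (121π + 1π) = (121 + 1)/2 = 61.
So Σ_{n ∈ Z} |c_n|^2 = 61.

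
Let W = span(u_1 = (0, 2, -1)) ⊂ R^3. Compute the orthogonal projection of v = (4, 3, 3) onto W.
proj_W(v) = (0, 6/5, -3/5)

Set up U = [u_1 | ... | u_1] ∈ R^(3×1). The projector onto W = col(U) is P = U (U^T U)^(-1) U^T.
Compute U^T U =
  [5],
and U^T v = (3).
Solve U^T U · c = U^T v for the coefficients: c = (3/5). The projection is proj_W(v) = U c.
Check: (v - proj_W(v)) · u_1 = 0  (should be 0).
Result: proj_W(v) = (0, 6/5, -3/5).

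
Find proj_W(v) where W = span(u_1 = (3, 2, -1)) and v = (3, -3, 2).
proj_W(v) = (3/14, 1/7, -1/14)

Set up U = [u_1 | ... | u_1] ∈ R^(3×1). The projector onto W = col(U) is P = U (U^T U)^(-1) U^T.
Compute U^T U =
  [14],
and U^T v = (1).
Solve U^T U · c = U^T v for the coefficients: c = (1/14). The projection is proj_W(v) = U c.
Check: (v - proj_W(v)) · u_1 = 0  (should be 0).
Result: proj_W(v) = (3/14, 1/7, -1/14).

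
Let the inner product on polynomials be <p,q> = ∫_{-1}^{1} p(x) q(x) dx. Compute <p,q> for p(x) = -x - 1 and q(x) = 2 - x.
<p,q> = -10/3

Expand the product: p(x)·q(x) = x^2 - x - 2.
∫_{-1}^{1} of each monomial x^k gives [2/(k+1) if k even, 0 if k odd]. Integrating term-by-term (or equivalently evaluating the antiderivative F(x) = x^3/3 - x^2/2 - 2*x at the endpoints):
  F(1) − F(−1) = -13/6 − (7/6) = -10/3.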